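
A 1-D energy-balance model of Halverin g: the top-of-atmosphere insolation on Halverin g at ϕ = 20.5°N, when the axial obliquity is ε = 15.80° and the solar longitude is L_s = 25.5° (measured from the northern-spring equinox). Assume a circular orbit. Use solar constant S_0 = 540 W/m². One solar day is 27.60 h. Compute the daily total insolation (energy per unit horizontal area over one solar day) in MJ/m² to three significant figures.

17.0 MJ/m²

Solar declination: sin δ = sin ε · sin L_s = sin 15.80° × sin 25.5° = 0.11722, so δ = +6.732°.
cos h₀ = −tan(+20.5°) tan(+6.732°) = -0.0441, h₀ = 1.6149 rad.
Bracket: h₀ sin ϕ sin δ + cos ϕ cos δ sin h₀ = 1.6149×0.35021×0.11722 + 0.93667×0.99311×0.99903 = 0.066294 + 0.929314 = 0.995608.
Q̄ = (S_0/π) × [bracket] = (540/π) × 0.995608 = 171.13 W/m².
Daily total = Q̄ × 27.60 h × 3600 s/h = 171.13 × 27.60 × 3600 / 10⁶ = 17.00 MJ/m².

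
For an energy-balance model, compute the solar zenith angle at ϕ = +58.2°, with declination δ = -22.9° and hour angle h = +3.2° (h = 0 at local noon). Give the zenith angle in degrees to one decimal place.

θ_z = 81.1°

cos θ_z = sin ϕ sin δ + cos ϕ cos δ cos h = -0.330714 + 0.484667 = 0.153953.
θ_z = arccos(0.153953) = 81.1°.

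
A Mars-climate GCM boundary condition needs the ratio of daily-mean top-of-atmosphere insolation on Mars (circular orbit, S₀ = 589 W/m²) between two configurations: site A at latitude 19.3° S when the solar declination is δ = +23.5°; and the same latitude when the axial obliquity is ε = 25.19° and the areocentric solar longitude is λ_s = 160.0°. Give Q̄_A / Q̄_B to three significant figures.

Q̄_A / Q̄_B ≈ 0.778

— Configuration A (φ=-19.3°):
cos H₀ = −tan(-19.3°) tan(+23.500°) = 0.1523, H₀ = 1.4179 rad.
Bracket: H₀ sin φ sin δ + cos φ cos δ sin H₀ = 1.4179×-0.33051×0.39875 + 0.94380×0.91706×0.98834 = -0.186866 + 0.855429 = 0.668563.
Q̄ = (S₀/π) × [bracket] = (589/π) × 0.668563 = 125.35 W/m².
— Configuration B (φ=-19.3°):
sin δ = sin 25.19° × sin 160.0° = 0.14557, so δ = +8.370°.
cos H₀ = −tan(-19.3°) tan(+8.370°) = 0.0515, H₀ = 1.5192 rad.
Bracket: H₀ sin φ sin δ + cos φ cos δ sin H₀ = 1.5192×-0.33051×0.14557 + 0.94380×0.98935×0.99867 = -0.073092 + 0.932507 = 0.859415.
Q̄ = (S₀/π) × [bracket] = (589/π) × 0.859415 = 161.13 W/m².
Ratio Q̄_A / Q̄_B = 125.35 / 161.13 = 0.7779.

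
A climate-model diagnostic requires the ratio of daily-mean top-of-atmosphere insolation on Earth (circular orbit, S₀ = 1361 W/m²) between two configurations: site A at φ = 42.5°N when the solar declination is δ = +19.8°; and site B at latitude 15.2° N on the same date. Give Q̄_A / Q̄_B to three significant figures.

Q̄_A / Q̄_B ≈ 1.04

— Configuration A (φ=+42.5°):
cos H₀ = −tan(+42.5°) tan(+19.800°) = -0.3299, H₀ = 1.9070 rad.
Bracket: H₀ sin φ sin δ + cos φ cos δ sin H₀ = 1.9070×0.67559×0.33874 + 0.73728×0.94088×0.94402 = 0.436416 + 0.654859 = 1.091275.
Q̄ = (S₀/π) × [bracket] = (1361/π) × 1.091275 = 472.76 W/m².
— Configuration B (φ=+15.2°):
cos H₀ = −tan(+15.2°) tan(+19.800°) = -0.0978, H₀ = 1.6688 rad.
Bracket: H₀ sin φ sin δ + cos φ cos δ sin H₀ = 1.6688×0.26219×0.33874 + 0.96502×0.94088×0.99520 = 0.148213 + 0.903610 = 1.051823.
Q̄ = (S₀/π) × [bracket] = (1361/π) × 1.051823 = 455.67 W/m².
Ratio Q̄_A / Q̄_B = 472.76 / 455.67 = 1.038.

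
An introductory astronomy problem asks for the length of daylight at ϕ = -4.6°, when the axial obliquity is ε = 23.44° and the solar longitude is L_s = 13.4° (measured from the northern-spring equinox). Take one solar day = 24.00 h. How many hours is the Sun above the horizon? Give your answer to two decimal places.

Solar declination: sin δ = sin ε · sin L_s = sin 23.44° × sin 13.4° = 0.09219, so δ = +5.289°.
cos h₀ = −tan ϕ · tan δ = −tan(-4.6°) × tan(+5.289°) = 0.0074, so h₀ = 1.5633 rad = 89.57°.
Daylight = 2h₀/(2π) × 24.00 h = (1.5633/π) × 24.00 = 11.94 h.

11.94 h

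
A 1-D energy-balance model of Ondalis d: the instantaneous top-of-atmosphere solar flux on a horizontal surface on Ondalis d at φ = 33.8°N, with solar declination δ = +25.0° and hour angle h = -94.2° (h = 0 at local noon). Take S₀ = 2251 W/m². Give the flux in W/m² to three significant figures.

cos θ_z = sin φ sin δ + cos φ cos δ cos h = 0.235101 + -0.055158 = 0.179943.
Flux = S₀ · cos θ_z = 2251 × 0.179943 = 405.1 W/m².

405 W/m²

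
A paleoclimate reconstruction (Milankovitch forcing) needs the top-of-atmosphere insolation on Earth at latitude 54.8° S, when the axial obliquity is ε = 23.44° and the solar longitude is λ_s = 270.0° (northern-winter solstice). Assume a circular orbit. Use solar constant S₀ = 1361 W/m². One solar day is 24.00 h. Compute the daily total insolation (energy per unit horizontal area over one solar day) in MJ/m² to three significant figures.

Solar declination: sin δ = sin ε · sin λ_s = sin 23.44° × sin 270.0° = -0.39779, so δ = -23.440°.
cos H₀ = −tan(-54.8°) tan(-23.440°) = -0.6146, H₀ = 2.2327 rad.
Bracket: H₀ sin φ sin δ + cos φ cos δ sin H₀ = 2.2327×-0.81714×-0.39779 + 0.57643×0.91748×0.78882 = 0.725739 + 0.417178 = 1.142917.
Q̄ = (S₀/π) × [bracket] = (1361/π) × 1.142917 = 495.13 W/m².
Daily total = Q̄ × 24.00 h × 3600 s/h = 495.13 × 24.00 × 3600 / 10⁶ = 42.78 MJ/m².

42.8 MJ/m²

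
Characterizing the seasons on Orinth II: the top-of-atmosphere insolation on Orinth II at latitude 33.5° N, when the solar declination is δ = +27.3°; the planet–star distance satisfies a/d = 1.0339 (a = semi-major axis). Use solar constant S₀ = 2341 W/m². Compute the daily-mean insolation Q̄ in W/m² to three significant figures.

cos H₀ = −tan(+33.5°) tan(+27.300°) = -0.3416, H₀ = 1.9194 rad.
Bracket: H₀ sin φ sin δ + cos φ cos δ sin H₀ = 1.9194×0.55194×0.45865 + 0.83389×0.88862×0.93984 = 0.485891 + 0.696432 = 1.182323.
Inverse-square distance factor (a/d)² = 1.0339² = 1.068949.
Q̄ = (S₀/π) × 1.068949 × [bracket] = (2341/π) × 1.068949 × 1.182323 = 941.8 W/m².

Q̄ ≈ 942 W/m²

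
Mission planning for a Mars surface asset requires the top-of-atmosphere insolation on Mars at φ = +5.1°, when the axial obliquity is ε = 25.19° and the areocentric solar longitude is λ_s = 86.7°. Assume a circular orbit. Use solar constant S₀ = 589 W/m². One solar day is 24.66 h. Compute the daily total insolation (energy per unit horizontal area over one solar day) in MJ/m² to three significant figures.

16.0 MJ/m²

sin δ = sin 25.19° × sin 86.7° = 0.42492, so δ = +25.145°.
cos H₀ = −tan(+5.1°) tan(+25.145°) = -0.0419, H₀ = 1.6127 rad.
Bracket: H₀ sin φ sin δ + cos φ cos δ sin H₀ = 1.6127×0.08889×0.42492 + 0.99604×0.90523×0.99912 = 0.060914 + 0.900852 = 0.961766.
Q̄ = (S₀/π) × [bracket] = (589/π) × 0.961766 = 180.32 W/m².
Daily total = Q̄ × 24.66 h × 3600 s/h = 180.32 × 24.66 × 3600 / 10⁶ = 16.01 MJ/m².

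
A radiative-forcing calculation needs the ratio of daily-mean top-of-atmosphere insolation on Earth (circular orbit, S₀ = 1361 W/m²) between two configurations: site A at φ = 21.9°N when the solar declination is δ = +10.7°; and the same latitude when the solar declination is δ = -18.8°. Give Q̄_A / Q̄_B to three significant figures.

— Configuration A (φ=+21.9°):
cos H₀ = −tan(+21.9°) tan(+10.700°) = -0.0760, H₀ = 1.6468 rad.
Bracket: H₀ sin φ sin δ + cos φ cos δ sin H₀ = 1.6468×0.37299×0.18567 + 0.92784×0.98261×0.99711 = 0.114046 + 0.909070 = 1.023116.
Q̄ = (S₀/π) × [bracket] = (1361/π) × 1.023116 = 443.23 W/m².
— Configuration B (φ=+21.9°):
cos H₀ = −tan(+21.9°) tan(-18.800°) = 0.1369, H₀ = 1.4335 rad.
Bracket: H₀ sin φ sin δ + cos φ cos δ sin H₀ = 1.4335×0.37299×-0.32227 + 0.92784×0.94665×0.99059 = -0.172312 + 0.870075 = 0.697763.
Q̄ = (S₀/π) × [bracket] = (1361/π) × 0.697763 = 302.28 W/m².
Ratio Q̄_A / Q̄_B = 443.23 / 302.28 = 1.466.

Q̄_A / Q̄_B ≈ 1.47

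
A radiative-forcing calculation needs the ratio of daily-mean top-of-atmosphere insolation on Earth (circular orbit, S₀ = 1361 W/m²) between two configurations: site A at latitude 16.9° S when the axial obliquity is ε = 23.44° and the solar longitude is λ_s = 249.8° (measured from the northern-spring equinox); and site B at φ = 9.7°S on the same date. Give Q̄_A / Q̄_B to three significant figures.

Q̄_A / Q̄_B ≈ 1.05

— Configuration A (φ=-16.9°):
Solar declination: sin δ = sin ε · sin λ_s = sin 23.44° × sin 249.8° = -0.37332, so δ = -21.921°.
cos H₀ = −tan(-16.9°) tan(-21.921°) = -0.1223, H₀ = 1.6934 rad.
Bracket: H₀ sin φ sin δ + cos φ cos δ sin H₀ = 1.6934×-0.29070×-0.37332 + 0.95681×0.92770×0.99250 = 0.183775 + 0.880975 = 1.064750.
Q̄ = (S₀/π) × [bracket] = (1361/π) × 1.064750 = 461.27 W/m².
— Configuration B (φ=-9.7°):
cos H₀ = −tan(-9.7°) tan(-21.921°) = -0.0688, H₀ = 1.6396 rad.
Bracket: H₀ sin φ sin δ + cos φ cos δ sin H₀ = 1.6396×-0.16849×-0.37332 + 0.98570×0.92770×0.99763 = 0.103132 + 0.912267 = 1.015399.
Q̄ = (S₀/π) × [bracket] = (1361/π) × 1.015399 = 439.89 W/m².
Ratio Q̄_A / Q̄_B = 461.27 / 439.89 = 1.049.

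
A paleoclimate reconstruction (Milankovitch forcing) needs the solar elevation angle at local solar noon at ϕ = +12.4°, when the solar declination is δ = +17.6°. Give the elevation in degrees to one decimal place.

84.8°

At local noon the hour angle is zero, so the zenith angle equals |ϕ − δ| = |+12.4° − (+17.600°)| = 5.200°.
Elevation = 90° − 5.200° = 84.8°.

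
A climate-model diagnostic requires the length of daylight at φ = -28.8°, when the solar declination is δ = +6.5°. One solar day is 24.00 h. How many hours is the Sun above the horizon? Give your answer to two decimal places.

cos H₀ = −tan φ · tan δ = −tan(-28.8°) × tan(+6.500°) = 0.0626, so H₀ = 1.5081 rad = 86.41°.
Daylight = 2H₀/(2π) × 24.00 h = (1.5081/π) × 24.00 = 11.52 h.

11.52 h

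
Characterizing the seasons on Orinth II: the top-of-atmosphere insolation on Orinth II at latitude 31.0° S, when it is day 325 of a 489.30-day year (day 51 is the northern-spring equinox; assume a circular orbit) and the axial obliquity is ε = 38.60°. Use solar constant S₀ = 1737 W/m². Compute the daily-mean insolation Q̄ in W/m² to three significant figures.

Solar longitude: λ_s = 360° × (325 − 51)/489.30 = 201.594°.
sin δ = sin 38.60° × sin 201.594° = -0.22961, so δ = -13.274°.
cos H₀ = −tan(-31.0°) tan(-13.274°) = -0.1417, H₀ = 1.7130 rad.
Bracket: H₀ sin φ sin δ + cos φ cos δ sin H₀ = 1.7130×-0.51504×-0.22961 + 0.85717×0.97328×0.98990 = 0.202577 + 0.825840 = 1.028417.
Q̄ = (S₀/π) × [bracket] = (1737/π) × 1.028417 = 568.6 W/m².

Q̄ ≈ 569 W/m²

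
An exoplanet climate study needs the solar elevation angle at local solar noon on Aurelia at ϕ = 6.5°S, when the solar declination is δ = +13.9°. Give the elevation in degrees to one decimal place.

At local noon the hour angle is zero, so the zenith angle equals |ϕ − δ| = |-6.5° − (+13.900°)| = 20.400°.
Elevation = 90° − 20.400° = 69.6°.

69.6°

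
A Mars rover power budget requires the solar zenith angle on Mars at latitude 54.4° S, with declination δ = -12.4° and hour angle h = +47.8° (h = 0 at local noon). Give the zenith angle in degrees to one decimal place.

cos θ_z = sin φ sin δ + cos φ cos δ cos h = 0.174601 + 0.381902 = 0.556503.
θ_z = arccos(0.556503) = 56.2°.

θ_z = 56.2°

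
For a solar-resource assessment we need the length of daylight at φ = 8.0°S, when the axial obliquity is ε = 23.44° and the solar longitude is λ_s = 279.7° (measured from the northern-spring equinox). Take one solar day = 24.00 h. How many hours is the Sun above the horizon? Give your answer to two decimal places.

12.46 h

Solar declination: sin δ = sin ε · sin λ_s = sin 23.44° × sin 279.7° = -0.39210, so δ = -23.085°.
cos H₀ = −tan φ · tan δ = −tan(-8.0°) × tan(-23.085°) = -0.0599, so H₀ = 1.6307 rad = 93.43°.
Daylight = 2H₀/(2π) × 24.00 h = (1.6307/π) × 24.00 = 12.46 h.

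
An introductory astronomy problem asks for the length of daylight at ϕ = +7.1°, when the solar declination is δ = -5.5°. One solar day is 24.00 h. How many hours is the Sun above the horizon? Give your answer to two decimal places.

11.91 h

cos h₀ = −tan ϕ · tan δ = −tan(+7.1°) × tan(-5.500°) = 0.0120, so h₀ = 1.5588 rad = 89.31°.
Daylight = 2h₀/(2π) × 24.00 h = (1.5588/π) × 24.00 = 11.91 h.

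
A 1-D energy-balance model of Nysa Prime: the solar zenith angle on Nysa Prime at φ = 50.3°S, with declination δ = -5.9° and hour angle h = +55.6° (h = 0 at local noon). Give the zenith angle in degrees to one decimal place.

θ_z = 64.0°

cos θ_z = sin φ sin δ + cos φ cos δ cos h = 0.079089 + 0.358971 = 0.438060.
θ_z = arccos(0.438060) = 64.0°.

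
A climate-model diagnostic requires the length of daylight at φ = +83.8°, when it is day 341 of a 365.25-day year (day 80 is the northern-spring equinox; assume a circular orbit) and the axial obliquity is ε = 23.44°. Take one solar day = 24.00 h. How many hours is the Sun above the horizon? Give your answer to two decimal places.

0.00 h

Solar longitude: λ_s = 360° × (341 − 80)/365.25 = 257.248°.
sin δ = sin 23.44° × sin 257.248° = -0.38798, so δ = -22.829°.
cos H₀ = −tan φ · tan δ = 3.8749 ≥ 1, so the Sun never rises (polar night) and H₀ = 0.
Daylight = 2H₀/(2π) × 24.00 h = (0.0000/π) × 24.00 = 0.00 h.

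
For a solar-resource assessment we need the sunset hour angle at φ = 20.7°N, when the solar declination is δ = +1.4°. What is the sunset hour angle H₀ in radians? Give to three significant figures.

cos H₀ = −tan φ · tan δ = −tan(+20.7°) × tan(+1.400°) = -0.0092, so H₀ = 1.5800 rad = 90.53°.

H₀ = 1.58 rad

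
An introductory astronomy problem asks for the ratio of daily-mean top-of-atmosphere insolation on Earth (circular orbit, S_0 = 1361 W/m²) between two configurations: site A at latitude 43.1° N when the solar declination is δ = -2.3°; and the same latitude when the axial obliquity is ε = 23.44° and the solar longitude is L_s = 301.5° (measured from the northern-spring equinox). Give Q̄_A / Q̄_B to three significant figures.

— Configuration A (ϕ=+43.1°):
cos h₀ = −tan(+43.1°) tan(-2.300°) = 0.0376, h₀ = 1.5332 rad.
Bracket: h₀ sin ϕ sin δ + cos ϕ cos δ sin h₀ = 1.5332×0.68327×-0.04013 + 0.73016×0.99919×0.99929 = -0.042040 + 0.729051 = 0.687011.
Q̄ = (S_0/π) × [bracket] = (1361/π) × 0.687011 = 297.63 W/m².
— Configuration B (ϕ=+43.1°):
Solar declination: sin δ = sin ε · sin L_s = sin 23.44° × sin 301.5° = -0.33917, so δ = -19.826°.
cos h₀ = −tan(+43.1°) tan(-19.826°) = 0.3374, h₀ = 1.2267 rad.
Bracket: h₀ sin ϕ sin δ + cos ϕ cos δ sin h₀ = 1.2267×0.68327×-0.33917 + 0.73016×0.94072×0.94137 = -0.284281 + 0.646605 = 0.362324.
Q̄ = (S_0/π) × [bracket] = (1361/π) × 0.362324 = 156.97 W/m².
Ratio Q̄_A / Q̄_B = 297.63 / 156.97 = 1.896.

Q̄_A / Q̄_B ≈ 1.90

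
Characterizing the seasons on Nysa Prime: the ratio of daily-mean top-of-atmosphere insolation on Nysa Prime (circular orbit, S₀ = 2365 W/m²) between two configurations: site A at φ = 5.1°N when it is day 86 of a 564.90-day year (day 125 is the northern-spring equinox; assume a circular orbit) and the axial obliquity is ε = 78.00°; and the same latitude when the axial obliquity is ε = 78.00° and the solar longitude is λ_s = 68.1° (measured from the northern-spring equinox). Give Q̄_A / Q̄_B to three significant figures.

— Configuration A (φ=+5.1°):
Solar longitude: λ_s = 360° × (86 − 125)/564.90 = -24.854°, i.e. -24.854° + 360° = 335.146°.
sin δ = sin 78.00° × sin 335.146° = -0.41112, so δ = -24.275°.
cos H₀ = −tan(+5.1°) tan(-24.275°) = 0.0403, H₀ = 1.5305 rad.
Bracket: H₀ sin φ sin δ + cos φ cos δ sin H₀ = 1.5305×0.08889×-0.41112 + 0.99604×0.91158×0.99919 = -0.055931 + 0.907235 = 0.851304.
Q̄ = (S₀/π) × [bracket] = (2365/π) × 0.851304 = 640.86 W/m².
— Configuration B (φ=+5.1°):
Solar declination: sin δ = sin ε · sin λ_s = sin 78.00° × sin 68.1° = 0.90756, so δ = +65.170°.
cos H₀ = −tan(+5.1°) tan(+65.170°) = -0.1929, H₀ = 1.7649 rad.
Bracket: H₀ sin φ sin δ + cos φ cos δ sin H₀ = 1.7649×0.08889×0.90756 + 0.99604×0.41992×0.98122 = 0.142380 + 0.410402 = 0.552782.
Q̄ = (S₀/π) × [bracket] = (2365/π) × 0.552782 = 416.14 W/m².
Ratio Q̄_A / Q̄_B = 640.86 / 416.14 = 1.540.

Q̄_A / Q̄_B ≈ 1.54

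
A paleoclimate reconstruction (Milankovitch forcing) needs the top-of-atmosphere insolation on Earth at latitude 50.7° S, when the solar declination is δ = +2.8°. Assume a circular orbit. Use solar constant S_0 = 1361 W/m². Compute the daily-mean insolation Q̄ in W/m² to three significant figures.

Q̄ ≈ 249 W/m²

cos h₀ = −tan(-50.7°) tan(+2.800°) = 0.0598, h₀ = 1.5110 rad.
Bracket: h₀ sin ϕ sin δ + cos ϕ cos δ sin h₀ = 1.5110×-0.77384×0.04885 + 0.63338×0.99881×0.99821 = -0.057119 + 0.631494 = 0.574375.
Q̄ = (S_0/π) × [bracket] = (1361/π) × 0.574375 = 248.8 W/m².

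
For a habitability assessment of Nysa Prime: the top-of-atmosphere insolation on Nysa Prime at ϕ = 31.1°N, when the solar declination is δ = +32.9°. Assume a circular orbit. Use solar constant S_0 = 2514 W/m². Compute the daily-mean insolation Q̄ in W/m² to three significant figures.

cos h₀ = −tan(+31.1°) tan(+32.900°) = -0.3903, h₀ = 1.9717 rad.
Bracket: h₀ sin ϕ sin δ + cos ϕ cos δ sin h₀ = 1.9717×0.51653×0.54317 + 0.85627×0.83962×0.92071 = 0.553187 + 0.661937 = 1.215124.
Q̄ = (S_0/π) × [bracket] = (2514/π) × 1.215124 = 972.4 W/m².

Q̄ ≈ 972 W/m²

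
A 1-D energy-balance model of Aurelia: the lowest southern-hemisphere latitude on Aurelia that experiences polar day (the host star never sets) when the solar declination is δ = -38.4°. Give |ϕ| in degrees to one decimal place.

|ϕ| = 51.6°

Polar day requires cos h₀ = −tan ϕ tan δ ≤ −1, i.e. tan ϕ tan δ ≥ 1.
The boundary is |tan ϕ| · |tan δ| = 1, so |ϕ| = 90° − |δ| = 90° − 38.4° = 51.6° in the southern hemisphere.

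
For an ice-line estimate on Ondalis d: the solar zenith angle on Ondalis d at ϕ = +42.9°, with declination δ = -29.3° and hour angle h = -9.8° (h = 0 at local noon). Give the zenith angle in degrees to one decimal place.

cos θ_z = sin ϕ sin δ + cos ϕ cos δ cos h = -0.333133 + 0.629506 = 0.296373.
θ_z = arccos(0.296373) = 72.8°.

θ_z = 72.8°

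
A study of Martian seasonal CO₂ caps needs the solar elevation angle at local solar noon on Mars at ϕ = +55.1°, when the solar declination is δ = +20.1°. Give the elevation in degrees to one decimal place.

55.0°

At local noon the hour angle is zero, so the zenith angle equals |ϕ − δ| = |+55.1° − (+20.100°)| = 35.000°.
Elevation = 90° − 35.000° = 55.0°.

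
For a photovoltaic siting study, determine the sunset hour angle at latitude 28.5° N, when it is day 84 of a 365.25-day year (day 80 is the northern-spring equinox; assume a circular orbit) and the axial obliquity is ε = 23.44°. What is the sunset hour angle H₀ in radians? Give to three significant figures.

Solar longitude: λ_s = 360° × (84 − 80)/365.25 = 3.943°.
sin δ = sin 23.44° × sin 3.943° = 0.02735, so δ = +1.567°.
cos H₀ = −tan φ · tan δ = −tan(+28.5°) × tan(+1.567°) = -0.0149, so H₀ = 1.5857 rad = 90.85°.

H₀ = 1.59 rad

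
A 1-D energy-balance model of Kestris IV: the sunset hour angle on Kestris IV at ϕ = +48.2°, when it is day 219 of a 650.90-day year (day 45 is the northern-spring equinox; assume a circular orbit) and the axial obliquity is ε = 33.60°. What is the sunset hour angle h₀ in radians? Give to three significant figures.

h₀ = 2.40 rad

Solar longitude: L_s = 360° × (219 − 45)/650.90 = 96.236°.
sin δ = sin 33.60° × sin 96.236° = 0.55012, so δ = +33.375°.
cos h₀ = −tan ϕ · tan δ = −tan(+48.2°) × tan(+33.375°) = -0.7368, so h₀ = 2.3991 rad = 137.46°.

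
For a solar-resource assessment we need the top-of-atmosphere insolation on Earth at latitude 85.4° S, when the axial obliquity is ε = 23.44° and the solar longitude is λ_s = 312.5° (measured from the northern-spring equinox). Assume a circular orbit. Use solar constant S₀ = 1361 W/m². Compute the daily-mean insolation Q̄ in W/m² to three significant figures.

Q̄ ≈ 398 W/m²

Solar declination: sin δ = sin ε · sin λ_s = sin 23.44° × sin 312.5° = -0.29328, so δ = -17.054°.
cos H₀ = −tan(-85.4°) tan(-17.054°) = -3.8128 ≤ −1 ⇒ polar day, H₀ = π.
Bracket: H₀ sin φ sin δ + cos φ cos δ sin H₀ = 3.1416×-0.99678×-0.29328 + 0.08020×0.95603×0.00000 = 0.918402 + 0.000000 = 0.918402.
Q̄ = (S₀/π) × [bracket] = (1361/π) × 0.918402 = 397.9 W/m².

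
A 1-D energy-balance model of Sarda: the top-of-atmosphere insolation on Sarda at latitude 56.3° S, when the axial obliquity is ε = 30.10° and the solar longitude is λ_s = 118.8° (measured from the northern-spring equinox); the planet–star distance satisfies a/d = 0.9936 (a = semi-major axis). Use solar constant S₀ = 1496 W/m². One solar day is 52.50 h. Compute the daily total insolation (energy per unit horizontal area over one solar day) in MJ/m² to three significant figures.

Solar declination: sin δ = sin ε · sin λ_s = sin 30.10° × sin 118.8° = 0.43948, so δ = +26.071°.
cos H₀ = −tan(-56.3°) tan(+26.071°) = 0.7336, H₀ = 0.7472 rad.
Bracket: H₀ sin φ sin δ + cos φ cos δ sin H₀ = 0.7472×-0.83195×0.43948 + 0.55484×0.89825×0.67957 = -0.273195 + 0.338688 = 0.065493.
Inverse-square distance factor (a/d)² = 0.9936² = 0.987241.
Q̄ = (S₀/π) × 0.987241 × [bracket] = (1496/π) × 0.987241 × 0.065493 = 30.789 W/m².
Daily total = Q̄ × 52.50 h × 3600 s/h = 30.789 × 52.50 × 3600 / 10⁶ = 5.819 MJ/m².

5.82 MJ/m²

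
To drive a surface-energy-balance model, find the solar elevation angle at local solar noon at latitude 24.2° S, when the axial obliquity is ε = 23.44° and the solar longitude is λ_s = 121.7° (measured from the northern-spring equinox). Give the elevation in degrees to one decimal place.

Solar declination: sin δ = sin ε · sin λ_s = sin 23.44° × sin 121.7° = 0.33844, so δ = +19.782°.
At local noon the hour angle is zero, so the zenith angle equals |φ − δ| = |-24.2° − (+19.782°)| = 43.982°.
Elevation = 90° − 43.982° = 46.0°.

46.0°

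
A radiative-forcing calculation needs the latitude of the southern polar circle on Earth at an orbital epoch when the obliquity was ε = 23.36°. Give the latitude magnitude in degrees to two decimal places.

The polar circle is the lowest latitude that experiences at least one full rotation of continuous darkness at the northern-summer solstice; it lies at |φ| = 90° − ε = 90° − 23.36° = 66.64°.

66.64°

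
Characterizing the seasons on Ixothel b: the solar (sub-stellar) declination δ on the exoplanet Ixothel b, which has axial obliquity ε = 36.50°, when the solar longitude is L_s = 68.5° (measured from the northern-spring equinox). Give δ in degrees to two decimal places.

sin δ = sin ε · sin L_s = sin 36.50° × sin 68.5° = 0.553434.
δ = arcsin(0.553434) = +33.60°.

δ = +33.60°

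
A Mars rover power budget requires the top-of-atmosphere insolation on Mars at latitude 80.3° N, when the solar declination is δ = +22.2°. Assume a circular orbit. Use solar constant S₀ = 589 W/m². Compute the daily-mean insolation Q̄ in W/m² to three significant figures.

cos H₀ = −tan(+80.3°) tan(+22.200°) = -2.3874 ≤ −1 ⇒ polar day, H₀ = π.
Bracket: H₀ sin φ sin δ + cos φ cos δ sin H₀ = 3.1416×0.98570×0.37784 + 0.16849×0.92587×0.00000 = 1.170048 + 0.000000 = 1.170048.
Q̄ = (S₀/π) × [bracket] = (589/π) × 1.170048 = 219.4 W/m².

Q̄ ≈ 219 W/m²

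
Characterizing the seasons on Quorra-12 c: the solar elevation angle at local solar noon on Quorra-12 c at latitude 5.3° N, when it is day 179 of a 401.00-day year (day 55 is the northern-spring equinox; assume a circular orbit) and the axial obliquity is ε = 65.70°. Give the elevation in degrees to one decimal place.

37.2°

Solar longitude: λ_s = 360° × (179 − 55)/401.00 = 111.322°.
sin δ = sin 65.70° × sin 111.322° = 0.84902, so δ = +58.105°.
At local noon the hour angle is zero, so the zenith angle equals |φ − δ| = |+5.3° − (+58.105°)| = 52.805°.
Elevation = 90° − 52.805° = 37.2°.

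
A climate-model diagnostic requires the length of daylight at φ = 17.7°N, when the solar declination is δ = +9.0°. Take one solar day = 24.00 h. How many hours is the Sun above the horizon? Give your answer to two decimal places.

cos H₀ = −tan φ · tan δ = −tan(+17.7°) × tan(+9.000°) = -0.0505, so H₀ = 1.6214 rad = 92.90°.
Daylight = 2H₀/(2π) × 24.00 h = (1.6214/π) × 24.00 = 12.39 h.

12.39 h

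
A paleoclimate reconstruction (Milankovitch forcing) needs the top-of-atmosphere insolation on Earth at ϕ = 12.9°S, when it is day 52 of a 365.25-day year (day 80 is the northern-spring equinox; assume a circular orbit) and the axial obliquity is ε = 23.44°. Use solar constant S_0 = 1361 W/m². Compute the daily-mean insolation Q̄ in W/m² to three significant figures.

Q̄ ≈ 443 W/m²

Solar longitude: L_s = 360° × (52 − 80)/365.25 = -27.598°, i.e. -27.598° + 360° = 332.402°.
sin δ = sin 23.44° × sin 332.402° = -0.18428, so δ = -10.619°.
cos h₀ = −tan(-12.9°) tan(-10.619°) = -0.0429, h₀ = 1.6138 rad.
Bracket: h₀ sin ϕ sin δ + cos ϕ cos δ sin h₀ = 1.6138×-0.22325×-0.18428 + 0.97476×0.98287×0.99908 = 0.066393 + 0.957181 = 1.023574.
Q̄ = (S_0/π) × [bracket] = (1361/π) × 1.023574 = 443.4 W/m².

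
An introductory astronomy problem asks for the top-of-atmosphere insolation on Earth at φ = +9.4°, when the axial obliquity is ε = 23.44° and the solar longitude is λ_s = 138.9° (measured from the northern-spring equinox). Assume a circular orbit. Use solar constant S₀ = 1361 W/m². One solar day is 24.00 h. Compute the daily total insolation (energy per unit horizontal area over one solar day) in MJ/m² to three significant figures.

38.2 MJ/m²

Solar declination: sin δ = sin ε · sin λ_s = sin 23.44° × sin 138.9° = 0.26150, so δ = +15.159°.
cos H₀ = −tan(+9.4°) tan(+15.159°) = -0.0449, H₀ = 1.6157 rad.
Bracket: H₀ sin φ sin δ + cos φ cos δ sin H₀ = 1.6157×0.16333×0.26150 + 0.98657×0.96520×0.99899 = 0.069008 + 0.951276 = 1.020284.
Q̄ = (S₀/π) × [bracket] = (1361/π) × 1.020284 = 442.01 W/m².
Daily total = Q̄ × 24.00 h × 3600 s/h = 442.01 × 24.00 × 3600 / 10⁶ = 38.19 MJ/m².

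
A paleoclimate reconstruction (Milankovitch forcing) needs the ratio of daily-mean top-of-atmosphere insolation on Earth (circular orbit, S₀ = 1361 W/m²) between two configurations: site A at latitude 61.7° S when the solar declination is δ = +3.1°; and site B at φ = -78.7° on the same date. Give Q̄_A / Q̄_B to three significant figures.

— Configuration A (φ=-61.7°):
cos H₀ = −tan(-61.7°) tan(+3.100°) = 0.1006, H₀ = 1.4700 rad.
Bracket: H₀ sin φ sin δ + cos φ cos δ sin H₀ = 1.4700×-0.88048×0.05408 + 0.47409×0.99854×0.99493 = -0.069996 + 0.470998 = 0.401002.
Q̄ = (S₀/π) × [bracket] = (1361/π) × 0.401002 = 173.72 W/m².
— Configuration B (φ=-78.7°):
cos H₀ = −tan(-78.7°) tan(+3.100°) = 0.2710, H₀ = 1.2963 rad.
Bracket: H₀ sin φ sin δ + cos φ cos δ sin H₀ = 1.2963×-0.98061×0.05408 + 0.19595×0.99854×0.96257 = -0.068745 + 0.188340 = 0.119595.
Q̄ = (S₀/π) × [bracket] = (1361/π) × 0.119595 = 51.811 W/m².
Ratio Q̄_A / Q̄_B = 173.72 / 51.811 = 3.353.

Q̄_A / Q̄_B ≈ 3.35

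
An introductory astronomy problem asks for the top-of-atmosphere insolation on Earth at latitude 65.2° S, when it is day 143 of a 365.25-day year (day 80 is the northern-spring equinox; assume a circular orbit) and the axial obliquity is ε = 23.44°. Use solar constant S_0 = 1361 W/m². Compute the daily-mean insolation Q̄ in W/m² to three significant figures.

Solar longitude: L_s = 360° × (143 − 80)/365.25 = 62.094°.
sin δ = sin 23.44° × sin 62.094° = 0.35153, so δ = +20.581°.
cos h₀ = −tan(-65.2°) tan(+20.581°) = 0.8127, h₀ = 0.6221 rad.
Bracket: h₀ sin ϕ sin δ + cos ϕ cos δ sin h₀ = 0.6221×-0.90778×0.35153 + 0.41945×0.93618×0.58274 = -0.198520 + 0.228831 = 0.030311.
Q̄ = (S_0/π) × [bracket] = (1361/π) × 0.030311 = 13.13 W/m².

Q̄ ≈ 13.1 W/m²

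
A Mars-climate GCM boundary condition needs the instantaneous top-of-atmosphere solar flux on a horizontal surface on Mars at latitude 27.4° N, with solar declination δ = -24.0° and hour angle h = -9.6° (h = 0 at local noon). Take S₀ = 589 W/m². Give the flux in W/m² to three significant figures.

cos θ_z = sin φ sin δ + cos φ cos δ cos h = -0.187180 + 0.799702 = 0.612522.
Flux = S₀ · cos θ_z = 589 × 0.612522 = 360.8 W/m².

361 W/m²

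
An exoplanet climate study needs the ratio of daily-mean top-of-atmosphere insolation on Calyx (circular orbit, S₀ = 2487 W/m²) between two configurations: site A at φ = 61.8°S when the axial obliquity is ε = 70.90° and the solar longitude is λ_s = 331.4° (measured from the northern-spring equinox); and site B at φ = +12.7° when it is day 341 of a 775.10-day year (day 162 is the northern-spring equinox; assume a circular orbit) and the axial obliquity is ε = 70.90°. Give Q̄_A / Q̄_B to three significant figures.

— Configuration A (φ=-61.8°):
Solar declination: sin δ = sin ε · sin λ_s = sin 70.90° × sin 331.4° = -0.45234, so δ = -26.894°.
cos H₀ = −tan(-61.8°) tan(-26.894°) = -0.9459, H₀ = 2.8112 rad.
Bracket: H₀ sin φ sin δ + cos φ cos δ sin H₀ = 2.8112×-0.88130×-0.45234 + 0.47255×0.89185×0.32442 = 1.120677 + 0.136725 = 1.257402.
Q̄ = (S₀/π) × [bracket] = (2487/π) × 1.257402 = 995.41 W/m².
— Configuration B (φ=+12.7°):
Solar longitude: λ_s = 360° × (341 − 162)/775.10 = 83.138°.
sin δ = sin 70.90° × sin 83.138° = 0.93818, so δ = +69.748°.
cos H₀ = −tan(+12.7°) tan(+69.748°) = -0.6108, H₀ = 2.2279 rad.
Bracket: H₀ sin φ sin δ + cos φ cos δ sin H₀ = 2.2279×0.21985×0.93818 + 0.97553×0.34615×0.79179 = 0.459524 + 0.267371 = 0.726895.
Q̄ = (S₀/π) × [bracket] = (2487/π) × 0.726895 = 575.44 W/m².
Ratio Q̄_A / Q̄_B = 995.41 / 575.44 = 1.730.

Q̄_A / Q̄_B ≈ 1.73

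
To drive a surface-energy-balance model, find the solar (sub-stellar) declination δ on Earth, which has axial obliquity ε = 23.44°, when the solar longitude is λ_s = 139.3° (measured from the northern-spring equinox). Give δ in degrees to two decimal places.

δ = +15.03°

sin δ = sin ε · sin λ_s = sin 23.44° × sin 139.3° = 0.259397.
δ = arcsin(0.259397) = +15.03°.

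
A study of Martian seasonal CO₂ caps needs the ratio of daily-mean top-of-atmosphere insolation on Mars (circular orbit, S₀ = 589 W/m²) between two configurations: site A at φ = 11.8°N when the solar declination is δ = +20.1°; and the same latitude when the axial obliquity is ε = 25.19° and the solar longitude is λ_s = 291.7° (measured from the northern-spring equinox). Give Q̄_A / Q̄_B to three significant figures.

— Configuration A (φ=+11.8°):
cos H₀ = −tan(+11.8°) tan(+20.100°) = -0.0765, H₀ = 1.6473 rad.
Bracket: H₀ sin φ sin δ + cos φ cos δ sin H₀ = 1.6473×0.20450×0.34366 + 0.97887×0.93909×0.99707 = 0.115770 + 0.916554 = 1.032324.
Q̄ = (S₀/π) × [bracket] = (589/π) × 1.032324 = 193.54 W/m².
— Configuration B (φ=+11.8°):
Solar declination: sin δ = sin ε · sin λ_s = sin 25.19° × sin 291.7° = -0.39546, so δ = -23.295°.
cos H₀ = −tan(+11.8°) tan(-23.295°) = 0.0899, H₀ = 1.4807 rad.
Bracket: H₀ sin φ sin δ + cos φ cos δ sin H₀ = 1.4807×0.20450×-0.39546 + 0.97887×0.91848×0.99595 = -0.119747 + 0.895431 = 0.775684.
Q̄ = (S₀/π) × [bracket] = (589/π) × 0.775684 = 145.43 W/m².
Ratio Q̄_A / Q̄_B = 193.54 / 145.43 = 1.331.

Q̄_A / Q̄_B ≈ 1.33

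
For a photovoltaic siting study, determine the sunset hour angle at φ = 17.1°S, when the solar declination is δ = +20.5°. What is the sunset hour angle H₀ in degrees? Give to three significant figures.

cos H₀ = −tan φ · tan δ = −tan(-17.1°) × tan(+20.500°) = 0.1150, so H₀ = 1.4555 rad = 83.40°.

H₀ = 83.4°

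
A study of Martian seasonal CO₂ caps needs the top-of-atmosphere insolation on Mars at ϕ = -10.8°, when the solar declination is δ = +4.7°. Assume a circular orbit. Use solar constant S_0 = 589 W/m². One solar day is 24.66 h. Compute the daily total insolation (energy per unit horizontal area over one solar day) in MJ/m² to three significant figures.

15.9 MJ/m²

cos h₀ = −tan(-10.8°) tan(+4.700°) = 0.0157, h₀ = 1.5551 rad.
Bracket: h₀ sin ϕ sin δ + cos ϕ cos δ sin h₀ = 1.5551×-0.18738×0.08194 + 0.98229×0.99664×0.99988 = -0.023877 + 0.978872 = 0.954995.
Q̄ = (S_0/π) × [bracket] = (589/π) × 0.954995 = 179.05 W/m².
Daily total = Q̄ × 24.66 h × 3600 s/h = 179.05 × 24.66 × 3600 / 10⁶ = 15.90 MJ/m².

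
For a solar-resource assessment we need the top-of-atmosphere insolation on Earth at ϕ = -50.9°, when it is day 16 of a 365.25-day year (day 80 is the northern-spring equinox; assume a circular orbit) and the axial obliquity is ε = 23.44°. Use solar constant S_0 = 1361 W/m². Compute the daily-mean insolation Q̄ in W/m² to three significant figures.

Q̄ ≈ 471 W/m²

Solar longitude: L_s = 360° × (16 − 80)/365.25 = -63.080°, i.e. -63.080° + 360° = 296.920°.
sin δ = sin 23.44° × sin 296.920° = -0.35468, so δ = -20.774°.
cos h₀ = −tan(-50.9°) tan(-20.774°) = -0.4668, h₀ = 2.0564 rad.
Bracket: h₀ sin ϕ sin δ + cos ϕ cos δ sin h₀ = 2.0564×-0.77605×-0.35468 + 0.63068×0.93499×0.88437 = 0.566023 + 0.521495 = 1.087518.
Q̄ = (S_0/π) × [bracket] = (1361/π) × 1.087518 = 471.1 W/m².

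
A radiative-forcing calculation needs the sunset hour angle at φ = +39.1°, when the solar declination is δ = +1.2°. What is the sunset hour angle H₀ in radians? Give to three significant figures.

H₀ = 1.59 rad

cos H₀ = −tan φ · tan δ = −tan(+39.1°) × tan(+1.200°) = -0.0170, so H₀ = 1.5878 rad = 90.98°.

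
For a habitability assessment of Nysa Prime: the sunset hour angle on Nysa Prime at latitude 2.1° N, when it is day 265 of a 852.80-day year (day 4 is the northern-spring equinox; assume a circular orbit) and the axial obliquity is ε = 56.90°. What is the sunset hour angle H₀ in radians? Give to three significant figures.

H₀ = 1.62 rad

Solar longitude: λ_s = 360° × (265 − 4)/852.80 = 110.178°.
sin δ = sin 56.90° × sin 110.178° = 0.78630, so δ = +51.841°.
cos H₀ = −tan φ · tan δ = −tan(+2.1°) × tan(+51.841°) = -0.0467, so H₀ = 1.6175 rad = 92.67°.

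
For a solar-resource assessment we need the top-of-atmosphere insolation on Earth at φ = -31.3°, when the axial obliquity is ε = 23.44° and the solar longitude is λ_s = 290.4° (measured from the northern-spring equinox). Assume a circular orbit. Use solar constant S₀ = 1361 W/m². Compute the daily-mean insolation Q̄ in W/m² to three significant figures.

Q̄ ≈ 486 W/m²

Solar declination: sin δ = sin ε · sin λ_s = sin 23.44° × sin 290.4° = -0.37284, so δ = -21.891°.
cos H₀ = −tan(-31.3°) tan(-21.891°) = -0.2443, H₀ = 1.8176 rad.
Bracket: H₀ sin φ sin δ + cos φ cos δ sin H₀ = 1.8176×-0.51952×-0.37284 + 0.85446×0.92790×0.96970 = 0.352065 + 0.768830 = 1.120895.
Q̄ = (S₀/π) × [bracket] = (1361/π) × 1.120895 = 485.6 W/m².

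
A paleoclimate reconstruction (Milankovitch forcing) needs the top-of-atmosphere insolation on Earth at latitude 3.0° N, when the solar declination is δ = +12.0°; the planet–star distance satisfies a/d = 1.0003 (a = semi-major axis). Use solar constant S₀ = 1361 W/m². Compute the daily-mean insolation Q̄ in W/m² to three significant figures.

Q̄ ≈ 431 W/m²

cos H₀ = −tan(+3.0°) tan(+12.000°) = -0.0111, H₀ = 1.5819 rad.
Bracket: H₀ sin φ sin δ + cos φ cos δ sin H₀ = 1.5819×0.05234×0.20791 + 0.99863×0.97815×0.99994 = 0.017214 + 0.976751 = 0.993965.
Inverse-square distance factor (a/d)² = 1.0003² = 1.000600.
Q̄ = (S₀/π) × 1.000600 × [bracket] = (1361/π) × 1.000600 × 0.993965 = 430.9 W/m².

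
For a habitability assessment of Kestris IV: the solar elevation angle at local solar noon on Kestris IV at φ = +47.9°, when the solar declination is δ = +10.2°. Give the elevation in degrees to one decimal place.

At local noon the hour angle is zero, so the zenith angle equals |φ − δ| = |+47.9° − (+10.200°)| = 37.700°.
Elevation = 90° − 37.700° = 52.3°.

52.3°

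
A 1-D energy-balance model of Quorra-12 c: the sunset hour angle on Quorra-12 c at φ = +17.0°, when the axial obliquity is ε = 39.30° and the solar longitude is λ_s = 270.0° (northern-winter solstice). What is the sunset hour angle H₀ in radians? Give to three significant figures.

Solar declination: sin δ = sin ε · sin λ_s = sin 39.30° × sin 270.0° = -0.63338, so δ = -39.300°.
cos H₀ = −tan φ · tan δ = −tan(+17.0°) × tan(-39.300°) = 0.2502, so H₀ = 1.3179 rad = 75.51°.

H₀ = 1.32 rad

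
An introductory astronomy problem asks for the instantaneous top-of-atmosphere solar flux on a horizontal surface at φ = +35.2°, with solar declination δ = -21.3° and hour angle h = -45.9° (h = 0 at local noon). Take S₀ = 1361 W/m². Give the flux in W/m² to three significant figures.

cos θ_z = sin φ sin δ + cos φ cos δ cos h = -0.209390 + 0.529817 = 0.320427.
Flux = S₀ · cos θ_z = 1361 × 0.320427 = 436.1 W/m².

436 W/m²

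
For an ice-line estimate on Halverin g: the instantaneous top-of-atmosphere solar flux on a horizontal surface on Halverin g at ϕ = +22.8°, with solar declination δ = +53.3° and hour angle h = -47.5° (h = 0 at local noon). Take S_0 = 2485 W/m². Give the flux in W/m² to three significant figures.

cos θ_z = sin ϕ sin δ + cos ϕ cos δ cos h = 0.310701 + 0.372202 = 0.682903.
Flux = S_0 · cos θ_z = 2485 × 0.682903 = 1697 W/m².

1.70e+03 W/m²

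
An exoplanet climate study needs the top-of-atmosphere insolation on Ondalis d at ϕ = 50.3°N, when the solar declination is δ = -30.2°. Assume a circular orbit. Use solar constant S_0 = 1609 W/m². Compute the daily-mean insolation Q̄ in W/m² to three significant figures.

Q̄ ≈ 44.3 W/m²

cos h₀ = −tan(+50.3°) tan(-30.200°) = 0.7010, h₀ = 0.7939 rad.
Bracket: h₀ sin ϕ sin δ + cos ϕ cos δ sin h₀ = 0.7939×0.76940×-0.50302 + 0.63877×0.86427×0.71312 = -0.307258 + 0.393692 = 0.086434.
Q̄ = (S_0/π) × [bracket] = (1609/π) × 0.086434 = 44.27 W/m².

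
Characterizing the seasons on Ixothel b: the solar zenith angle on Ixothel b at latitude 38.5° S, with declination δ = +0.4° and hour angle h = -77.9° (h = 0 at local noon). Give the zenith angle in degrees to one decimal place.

θ_z = 80.8°

cos θ_z = sin φ sin δ + cos φ cos δ cos h = -0.004346 + 0.164045 = 0.159699.
θ_z = arccos(0.159699) = 80.8°.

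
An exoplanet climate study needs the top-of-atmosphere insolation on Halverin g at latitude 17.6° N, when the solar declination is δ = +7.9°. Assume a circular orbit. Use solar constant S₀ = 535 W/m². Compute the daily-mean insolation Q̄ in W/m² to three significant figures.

cos H₀ = −tan(+17.6°) tan(+7.900°) = -0.0440, H₀ = 1.6148 rad.
Bracket: H₀ sin φ sin δ + cos φ cos δ sin H₀ = 1.6148×0.30237×0.13744 + 0.95319×0.99051×0.99903 = 0.067107 + 0.943228 = 1.010335.
Q̄ = (S₀/π) × [bracket] = (535/π) × 1.010335 = 172.1 W/m².

Q̄ ≈ 172 W/m²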